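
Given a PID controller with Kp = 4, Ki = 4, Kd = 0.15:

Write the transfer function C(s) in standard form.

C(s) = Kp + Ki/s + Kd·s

Substituting values: C(s) = 4 + 4/s + 0.15s = (0.15s² + 4s + 4)/s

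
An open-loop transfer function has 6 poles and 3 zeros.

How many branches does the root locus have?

Root locus has n branches where n = number of poles = 6.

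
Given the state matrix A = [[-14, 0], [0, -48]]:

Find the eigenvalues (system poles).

For diagonal matrix, eigenvalues are diagonal entries: λ₁ = -14, λ₂ = -48.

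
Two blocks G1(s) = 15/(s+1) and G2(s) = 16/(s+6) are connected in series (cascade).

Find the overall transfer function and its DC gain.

Series: multiply transfer functions. G_eq = 15/(s+1) × 16/(s+6) = 240/((s+1)(s+6)). DC gain = 240/(1×6) = 40.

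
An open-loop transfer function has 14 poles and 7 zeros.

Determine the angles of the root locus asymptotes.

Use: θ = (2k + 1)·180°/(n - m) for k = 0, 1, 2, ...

n - m = 14 - 7 = 7. Angles: θk = (2k + 1)·180°/7 = 25.71°, 77.14°, 128.57°, 180°, 231.43°, 282.86°, 334.29°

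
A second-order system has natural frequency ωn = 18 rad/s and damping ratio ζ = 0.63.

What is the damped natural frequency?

ωd = ωn√(1 - ζ²) = 18√(1 - 0.63²) = 13.98 rad/s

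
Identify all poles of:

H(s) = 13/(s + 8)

Pole is where denominator = 0: s + 8 = 0, so s = -8.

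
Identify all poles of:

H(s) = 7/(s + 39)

Pole is where denominator = 0: s + 39 = 0, so s = -39.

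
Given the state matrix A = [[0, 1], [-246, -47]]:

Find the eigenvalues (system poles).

det(A - λI) = λ² - (-47)λ + 246 = (λ - (-6))(λ - (-41)). Eigenvalues: -6, -41.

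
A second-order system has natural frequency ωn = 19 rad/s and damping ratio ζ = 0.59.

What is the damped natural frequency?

ωd = ωn√(1 - ζ²) = 19√(1 - 0.59²) = 15.34 rad/s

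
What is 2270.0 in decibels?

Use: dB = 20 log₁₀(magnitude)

dB = 20 log₁₀(2270.0) = 67.1 dB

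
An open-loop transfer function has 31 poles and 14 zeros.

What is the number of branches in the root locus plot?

Root locus has n branches where n = number of poles = 31.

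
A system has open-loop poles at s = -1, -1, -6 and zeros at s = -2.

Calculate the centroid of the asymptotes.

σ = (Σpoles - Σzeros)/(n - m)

σ = (Σpoles - Σzeros)/(n - m) = (-8 - (-2))/(3 - 1) = -6/2 = -3.0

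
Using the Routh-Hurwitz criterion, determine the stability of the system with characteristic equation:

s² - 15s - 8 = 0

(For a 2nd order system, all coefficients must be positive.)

Coefficients: 1, -15, -8. b=-15, c=-8 not positive, so system is unstable.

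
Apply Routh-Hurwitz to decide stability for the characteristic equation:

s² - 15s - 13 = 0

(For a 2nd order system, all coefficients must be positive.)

Coefficients: 1, -15, -13. b=-15, c=-13 not positive, so system is unstable.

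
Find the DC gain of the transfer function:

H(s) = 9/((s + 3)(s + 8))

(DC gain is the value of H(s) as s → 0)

DC gain = H(0) = 9/(3 × 8) = 9/24 = 0.375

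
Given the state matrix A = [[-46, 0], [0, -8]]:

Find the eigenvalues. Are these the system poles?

For diagonal matrix, eigenvalues are diagonal entries: λ₁ = -46, λ₂ = -8. Eigenvalues of A = system poles.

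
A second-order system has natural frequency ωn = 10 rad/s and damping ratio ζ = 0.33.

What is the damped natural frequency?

ωd = ωn√(1 - ζ²) = 10√(1 - 0.33²) = 9.44 rad/s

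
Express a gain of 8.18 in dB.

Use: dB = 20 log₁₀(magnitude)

dB = 20 log₁₀(8.18) = 18.3 dB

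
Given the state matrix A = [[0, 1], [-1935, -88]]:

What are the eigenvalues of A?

det(A - λI) = λ² - (-88)λ + 1935 = (λ - (-45))(λ - (-43)). Eigenvalues: -45, -43.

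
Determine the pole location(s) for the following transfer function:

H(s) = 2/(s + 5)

Pole is where denominator = 0: s + 5 = 0, so s = -5.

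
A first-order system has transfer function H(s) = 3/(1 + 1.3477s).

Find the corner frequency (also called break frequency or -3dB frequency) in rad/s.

Corner frequency = 1/τ = 1/1.3477 = 0.742 rad/s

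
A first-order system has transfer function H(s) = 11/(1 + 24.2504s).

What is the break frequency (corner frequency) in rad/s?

Corner frequency = 1/τ = 1/24.2504 = 0.041 rad/s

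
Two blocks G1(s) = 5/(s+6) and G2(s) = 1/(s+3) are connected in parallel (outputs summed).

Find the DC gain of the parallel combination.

Parallel: G_eq = G1 + G2. DC gain = G1(0) + G2(0) = 5/6 + 1/3 = 0.8333 + 0.3333 = 1.1667.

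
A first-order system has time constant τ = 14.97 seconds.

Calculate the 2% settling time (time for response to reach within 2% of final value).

For first-order system, 2% settling time ≈ 4τ = 4 × 14.97 = 59.88 s.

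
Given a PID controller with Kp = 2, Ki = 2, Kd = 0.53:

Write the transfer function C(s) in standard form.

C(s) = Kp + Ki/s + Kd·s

Substituting values: C(s) = 2 + 2/s + 0.53s = (0.53s² + 2s + 2)/s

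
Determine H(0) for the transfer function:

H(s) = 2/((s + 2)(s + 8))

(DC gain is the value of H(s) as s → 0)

DC gain = H(0) = 2/(2 × 8) = 2/16 = 0.125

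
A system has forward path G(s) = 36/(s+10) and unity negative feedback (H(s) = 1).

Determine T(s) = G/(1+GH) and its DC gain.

T(s) = G/(1+GH) = [36/(s+10)] / [1 + 36/(s+10)] = 36/(s+10+36) = 36/(s+46). DC gain = 36/46 = 0.7826.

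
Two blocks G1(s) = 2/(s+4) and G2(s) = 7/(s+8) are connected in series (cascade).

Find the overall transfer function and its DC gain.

Series: multiply transfer functions. G_eq = 2/(s+4) × 7/(s+8) = 14/((s+4)(s+8)). DC gain = 14/(4×8) = 0.4375.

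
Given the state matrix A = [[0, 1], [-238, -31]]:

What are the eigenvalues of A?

det(A - λI) = λ² - (-31)λ + 238 = (λ - (-14))(λ - (-17)). Eigenvalues: -14, -17.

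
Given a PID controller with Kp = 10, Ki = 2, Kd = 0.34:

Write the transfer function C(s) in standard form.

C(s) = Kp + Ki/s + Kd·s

Substituting values: C(s) = 10 + 2/s + 0.34s = (0.34s² + 10s + 2)/s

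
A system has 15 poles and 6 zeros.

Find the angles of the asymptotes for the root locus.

n - m = 15 - 6 = 9. Angles: θk = (2k + 1)·180°/9 = 20°, 60°, 100°, 140°, 180°, 220°, 260°, 300°, 340°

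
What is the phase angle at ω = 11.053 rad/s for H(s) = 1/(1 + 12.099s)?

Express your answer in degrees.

Phase = -arctan(ωτ) = -arctan(11.053 × 12.099) = -89.6°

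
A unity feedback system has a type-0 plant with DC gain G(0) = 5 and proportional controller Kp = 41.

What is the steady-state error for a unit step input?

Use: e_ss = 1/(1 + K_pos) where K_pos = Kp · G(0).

K_pos = Kp · G(0) = 41 × 5 = 205. e_ss = 1/(1 + 205) = 0.0049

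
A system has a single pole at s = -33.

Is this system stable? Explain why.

Pole at s = -33 is in the left half-plane. Stable.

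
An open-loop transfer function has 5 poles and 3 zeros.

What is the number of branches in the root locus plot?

Root locus has n branches where n = number of poles = 5.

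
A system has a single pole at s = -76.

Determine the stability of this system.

Pole at s = -76 is in the left half-plane. Stable.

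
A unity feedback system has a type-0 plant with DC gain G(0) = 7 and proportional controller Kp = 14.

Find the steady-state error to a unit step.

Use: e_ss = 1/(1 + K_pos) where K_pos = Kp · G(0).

K_pos = Kp · G(0) = 14 × 7 = 98. e_ss = 1/(1 + 98) = 0.0101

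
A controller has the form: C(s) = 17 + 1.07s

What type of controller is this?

This is a Proportional-Derivative (PD) controller.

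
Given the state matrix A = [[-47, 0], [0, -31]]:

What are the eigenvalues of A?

For diagonal matrix, eigenvalues are diagonal entries: λ₁ = -47, λ₂ = -31.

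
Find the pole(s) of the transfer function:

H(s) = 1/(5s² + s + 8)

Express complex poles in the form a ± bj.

Discriminant = 1² - 4×5×8 = 1 - 160 = -159 < 0, so the poles are a complex conjugate pair s = (-1 ± j√159)/(2×5). Real part = -1/(2×5) = -1/10 = -0.1; imaginary part = ±√159/(2×5) ≈ 1.2610. Poles: s = -0.1 ± 1.2610j.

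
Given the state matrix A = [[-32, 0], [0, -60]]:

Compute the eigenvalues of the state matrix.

For diagonal matrix, eigenvalues are diagonal entries: λ₁ = -32, λ₂ = -60.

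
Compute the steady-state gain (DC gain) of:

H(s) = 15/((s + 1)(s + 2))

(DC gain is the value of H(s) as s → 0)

DC gain = H(0) = 15/(1 × 2) = 15/2 = 7.5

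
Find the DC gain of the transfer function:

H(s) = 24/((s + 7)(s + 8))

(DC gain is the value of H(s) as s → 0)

DC gain = H(0) = 24/(7 × 8) = 24/56 = 0.4286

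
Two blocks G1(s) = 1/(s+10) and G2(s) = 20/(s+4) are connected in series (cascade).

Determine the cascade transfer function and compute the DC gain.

Series: multiply transfer functions. G_eq = 1/(s+10) × 20/(s+4) = 20/((s+10)(s+4)). DC gain = 20/(10×4) = 0.5.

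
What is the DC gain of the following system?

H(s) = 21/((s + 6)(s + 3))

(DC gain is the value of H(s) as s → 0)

DC gain = H(0) = 21/(6 × 3) = 21/18 = 1.1667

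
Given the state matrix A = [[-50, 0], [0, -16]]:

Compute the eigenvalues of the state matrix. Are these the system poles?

For diagonal matrix, eigenvalues are diagonal entries: λ₁ = -50, λ₂ = -16. Eigenvalues of A = system poles.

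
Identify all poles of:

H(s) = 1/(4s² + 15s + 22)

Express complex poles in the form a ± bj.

Discriminant = 15² - 4×4×22 = 225 - 352 = -127 < 0, so the poles are a complex conjugate pair s = (-15 ± j√127)/(2×4). Real part = -15/(2×4) = -15/8 = -1.875; imaginary part = ±√127/(2×4) ≈ 1.4087. Poles: s = -1.875 ± 1.4087j.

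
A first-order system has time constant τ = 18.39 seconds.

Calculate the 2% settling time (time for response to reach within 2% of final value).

For first-order system, 2% settling time ≈ 4τ = 4 × 18.39 = 73.56 s.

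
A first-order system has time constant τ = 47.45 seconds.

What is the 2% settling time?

For first-order system, 2% settling time ≈ 4τ = 4 × 47.45 = 189.8 s.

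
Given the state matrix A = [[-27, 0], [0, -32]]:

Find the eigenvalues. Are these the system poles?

For diagonal matrix, eigenvalues are diagonal entries: λ₁ = -27, λ₂ = -32. Eigenvalues of A = system poles.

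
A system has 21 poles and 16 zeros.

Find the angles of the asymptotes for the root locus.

n - m = 21 - 16 = 5. Angles: θk = (2k + 1)·180°/5 = 36°, 108°, 180°, 252°, 324°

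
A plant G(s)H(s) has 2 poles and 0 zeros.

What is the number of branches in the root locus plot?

Root locus has n branches where n = number of poles = 2.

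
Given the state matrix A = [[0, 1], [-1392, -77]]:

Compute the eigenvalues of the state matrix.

det(A - λI) = λ² - (-77)λ + 1392 = (λ - (-29))(λ - (-48)). Eigenvalues: -29, -48.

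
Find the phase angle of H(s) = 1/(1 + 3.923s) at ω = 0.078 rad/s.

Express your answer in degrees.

Phase = -arctan(ωτ) = -arctan(0.078 × 3.923) = -17.0°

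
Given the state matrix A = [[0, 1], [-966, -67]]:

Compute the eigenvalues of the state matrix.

det(A - λI) = λ² - (-67)λ + 966 = (λ - (-21))(λ - (-46)). Eigenvalues: -21, -46.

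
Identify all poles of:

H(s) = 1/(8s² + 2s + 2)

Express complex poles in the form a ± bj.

Discriminant = 2² - 4×8×2 = 4 - 64 = -60 < 0, so the poles are a complex conjugate pair s = (-2 ± j√60)/(2×8). Real part = -2/(2×8) = -2/16 = -0.125; imaginary part = ±√60/(2×8) ≈ 0.4841. Poles: s = -0.125 ± 0.4841j.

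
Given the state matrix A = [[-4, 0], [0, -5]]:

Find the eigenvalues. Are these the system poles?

For diagonal matrix, eigenvalues are diagonal entries: λ₁ = -4, λ₂ = -5. Eigenvalues of A = system poles.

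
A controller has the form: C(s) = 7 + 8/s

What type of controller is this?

This is a Proportional-Integral (PI) controller.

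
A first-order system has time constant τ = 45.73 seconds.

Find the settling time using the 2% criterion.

For first-order system, 2% settling time ≈ 4τ = 4 × 45.73 = 182.92 s.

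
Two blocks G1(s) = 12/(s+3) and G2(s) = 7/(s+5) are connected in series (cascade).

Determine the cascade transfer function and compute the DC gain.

Series: multiply transfer functions. G_eq = 12/(s+3) × 7/(s+5) = 84/((s+3)(s+5)). DC gain = 84/(3×5) = 5.6.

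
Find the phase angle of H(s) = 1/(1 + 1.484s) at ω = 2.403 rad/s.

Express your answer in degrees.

Phase = -arctan(ωτ) = -arctan(2.403 × 1.484) = -74.3°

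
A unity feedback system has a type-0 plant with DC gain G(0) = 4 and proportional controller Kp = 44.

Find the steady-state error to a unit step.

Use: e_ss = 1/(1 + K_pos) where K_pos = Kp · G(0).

K_pos = Kp · G(0) = 44 × 4 = 176. e_ss = 1/(1 + 176) = 0.0056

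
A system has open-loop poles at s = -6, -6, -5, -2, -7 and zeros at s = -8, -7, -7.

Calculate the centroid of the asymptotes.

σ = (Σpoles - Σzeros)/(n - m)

σ = (Σpoles - Σzeros)/(n - m) = (-26 - (-22))/(5 - 3) = -4/2 = -2.0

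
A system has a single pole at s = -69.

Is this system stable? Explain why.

Pole at s = -69 is in the left half-plane. Stable.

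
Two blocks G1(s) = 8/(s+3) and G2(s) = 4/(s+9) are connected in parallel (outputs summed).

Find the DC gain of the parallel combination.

Parallel: G_eq = G1 + G2. DC gain = G1(0) + G2(0) = 8/3 + 4/9 = 2.6667 + 0.4444 = 3.1111.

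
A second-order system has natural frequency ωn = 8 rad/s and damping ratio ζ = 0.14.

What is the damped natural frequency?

ωd = ωn√(1 - ζ²) = 8√(1 - 0.14²) = 7.92 rad/s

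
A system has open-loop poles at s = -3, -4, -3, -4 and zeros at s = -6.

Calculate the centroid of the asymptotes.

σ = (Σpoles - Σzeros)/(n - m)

σ = (Σpoles - Σzeros)/(n - m) = (-14 - (-6))/(4 - 1) = -8/3 = -2.67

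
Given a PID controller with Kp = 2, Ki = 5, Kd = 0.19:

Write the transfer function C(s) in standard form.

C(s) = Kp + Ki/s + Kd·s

Substituting values: C(s) = 2 + 5/s + 0.19s = (0.19s² + 2s + 5)/s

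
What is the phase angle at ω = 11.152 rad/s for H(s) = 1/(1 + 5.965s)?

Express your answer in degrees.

Phase = -arctan(ωτ) = -arctan(11.152 × 5.965) = -89.1°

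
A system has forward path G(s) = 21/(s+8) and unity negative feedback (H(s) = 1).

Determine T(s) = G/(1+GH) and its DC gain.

T(s) = G/(1+GH) = [21/(s+8)] / [1 + 21/(s+8)] = 21/(s+8+21) = 21/(s+29). DC gain = 21/29 = 0.7241.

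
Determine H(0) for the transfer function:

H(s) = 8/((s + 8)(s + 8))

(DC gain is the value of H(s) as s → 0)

DC gain = H(0) = 8/(8 × 8) = 8/64 = 0.125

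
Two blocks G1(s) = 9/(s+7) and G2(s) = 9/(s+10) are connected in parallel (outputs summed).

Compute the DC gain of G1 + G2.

Parallel: G_eq = G1 + G2. DC gain = G1(0) + G2(0) = 9/7 + 9/10 = 1.2857 + 0.9 = 2.1857.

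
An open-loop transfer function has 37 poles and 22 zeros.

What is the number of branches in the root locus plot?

Root locus has n branches where n = number of poles = 37.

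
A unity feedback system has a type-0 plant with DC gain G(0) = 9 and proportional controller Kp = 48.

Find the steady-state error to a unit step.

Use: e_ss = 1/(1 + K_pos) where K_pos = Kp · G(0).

K_pos = Kp · G(0) = 48 × 9 = 432. e_ss = 1/(1 + 432) = 0.0023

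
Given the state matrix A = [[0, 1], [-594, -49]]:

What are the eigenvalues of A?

det(A - λI) = λ² - (-49)λ + 594 = (λ - (-22))(λ - (-27)). Eigenvalues: -22, -27.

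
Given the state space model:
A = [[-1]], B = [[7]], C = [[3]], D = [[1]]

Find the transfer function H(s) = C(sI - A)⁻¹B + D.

(sI - A)⁻¹ = 1/(s + 1). H(s) = 3×7/(s + 1) + 1 = (s + 22)/(s + 1).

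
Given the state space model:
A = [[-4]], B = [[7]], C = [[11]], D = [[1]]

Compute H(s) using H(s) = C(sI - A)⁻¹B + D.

(sI - A)⁻¹ = 1/(s + 4). H(s) = 11×7/(s + 4) + 1 = (s + 81)/(s + 4).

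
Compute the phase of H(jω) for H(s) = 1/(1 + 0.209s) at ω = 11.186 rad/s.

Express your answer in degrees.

Phase = -arctan(ωτ) = -arctan(11.186 × 0.209) = -66.8°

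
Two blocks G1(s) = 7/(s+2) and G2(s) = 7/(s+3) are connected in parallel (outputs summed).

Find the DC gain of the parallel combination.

Parallel: G_eq = G1 + G2. DC gain = G1(0) + G2(0) = 7/2 + 7/3 = 3.5 + 2.3333 = 5.8333.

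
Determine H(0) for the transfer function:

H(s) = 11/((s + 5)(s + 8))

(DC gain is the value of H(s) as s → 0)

DC gain = H(0) = 11/(5 × 8) = 11/40 = 0.275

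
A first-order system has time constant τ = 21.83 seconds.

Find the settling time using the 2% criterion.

For first-order system, 2% settling time ≈ 4τ = 4 × 21.83 = 87.32 s.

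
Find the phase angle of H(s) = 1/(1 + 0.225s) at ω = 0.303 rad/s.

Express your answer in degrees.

Phase = -arctan(ωτ) = -arctan(0.303 × 0.225) = -3.9°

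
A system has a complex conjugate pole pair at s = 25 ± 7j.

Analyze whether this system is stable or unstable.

Real part of poles is 25 (> 0, right half-plane). Unstable.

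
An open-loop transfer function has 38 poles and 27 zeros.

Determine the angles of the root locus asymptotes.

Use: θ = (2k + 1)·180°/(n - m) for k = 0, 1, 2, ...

n - m = 38 - 27 = 11. Angles: θk = (2k + 1)·180°/11 = 16.36°, 49.09°, 81.82°, 114.55°, 147.27°, 180°, 212.73°, 245.45°, 278.18°, 310.91°, 343.64°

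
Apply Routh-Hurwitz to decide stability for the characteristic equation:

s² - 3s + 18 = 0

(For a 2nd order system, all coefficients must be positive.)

Coefficients: 1, -3, 18. b=-3 not positive, so system is unstable.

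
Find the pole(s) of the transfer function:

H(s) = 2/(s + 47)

Pole is where denominator = 0: s + 47 = 0, so s = -47.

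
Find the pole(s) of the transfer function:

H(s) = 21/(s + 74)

Pole is where denominator = 0: s + 74 = 0, so s = -74.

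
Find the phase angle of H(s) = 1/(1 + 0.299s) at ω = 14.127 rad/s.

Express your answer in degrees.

Phase = -arctan(ωτ) = -arctan(14.127 × 0.299) = -76.7°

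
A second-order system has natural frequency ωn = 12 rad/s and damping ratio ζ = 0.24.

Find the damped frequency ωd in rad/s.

ωd = ωn√(1 - ζ²) = 12√(1 - 0.24²) = 11.65 rad/s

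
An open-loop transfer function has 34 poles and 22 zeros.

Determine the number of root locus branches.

Root locus has n branches where n = number of poles = 34.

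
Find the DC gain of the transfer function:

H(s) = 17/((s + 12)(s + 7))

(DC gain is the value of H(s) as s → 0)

DC gain = H(0) = 17/(12 × 7) = 17/84 = 0.2024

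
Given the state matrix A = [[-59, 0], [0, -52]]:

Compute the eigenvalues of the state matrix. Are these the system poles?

For diagonal matrix, eigenvalues are diagonal entries: λ₁ = -59, λ₂ = -52. Eigenvalues of A = system poles.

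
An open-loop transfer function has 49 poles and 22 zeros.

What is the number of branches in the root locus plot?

Root locus has n branches where n = number of poles = 49.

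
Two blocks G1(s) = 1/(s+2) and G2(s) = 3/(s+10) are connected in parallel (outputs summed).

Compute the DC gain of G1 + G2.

Parallel: G_eq = G1 + G2. DC gain = G1(0) + G2(0) = 1/2 + 3/10 = 0.5 + 0.3 = 0.8.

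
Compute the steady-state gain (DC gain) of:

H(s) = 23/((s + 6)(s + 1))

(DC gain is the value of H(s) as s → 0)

DC gain = H(0) = 23/(6 × 1) = 23/6 = 3.8333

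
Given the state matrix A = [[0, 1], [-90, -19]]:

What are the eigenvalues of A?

det(A - λI) = λ² - (-19)λ + 90 = (λ - (-9))(λ - (-10)). Eigenvalues: -9, -10.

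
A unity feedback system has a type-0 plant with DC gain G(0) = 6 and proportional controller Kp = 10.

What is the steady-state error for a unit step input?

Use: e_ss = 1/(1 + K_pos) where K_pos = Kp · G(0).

K_pos = Kp · G(0) = 10 × 6 = 60. e_ss = 1/(1 + 60) = 0.0164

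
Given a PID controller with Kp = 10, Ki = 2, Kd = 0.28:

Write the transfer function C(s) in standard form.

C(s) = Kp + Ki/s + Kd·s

Substituting values: C(s) = 10 + 2/s + 0.28s = (0.28s² + 10s + 2)/s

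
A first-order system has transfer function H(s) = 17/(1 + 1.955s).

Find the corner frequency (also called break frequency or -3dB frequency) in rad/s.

Corner frequency = 1/τ = 1/1.955 = 0.512 rad/s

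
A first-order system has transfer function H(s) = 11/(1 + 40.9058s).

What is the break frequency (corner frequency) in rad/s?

Corner frequency = 1/τ = 1/40.9058 = 0.024 rad/s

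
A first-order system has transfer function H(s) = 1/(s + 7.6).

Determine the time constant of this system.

For H(s) = 1/(s + 1/τ), the pole is at -1/τ = -7.6, so τ = 1/7.6 = 0.1316 s.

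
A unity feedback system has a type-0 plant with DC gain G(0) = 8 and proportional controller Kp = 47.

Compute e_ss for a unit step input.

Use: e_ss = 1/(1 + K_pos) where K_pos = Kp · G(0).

K_pos = Kp · G(0) = 47 × 8 = 376. e_ss = 1/(1 + 376) = 0.0027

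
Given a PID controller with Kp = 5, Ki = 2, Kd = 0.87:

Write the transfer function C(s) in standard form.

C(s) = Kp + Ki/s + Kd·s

Substituting values: C(s) = 5 + 2/s + 0.87s = (0.87s² + 5s + 2)/s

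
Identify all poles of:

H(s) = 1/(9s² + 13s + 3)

Discriminant = 13² - 4×9×3 = 169 - 108 = 61 > 0, so two distinct real poles. Using quadratic formula: s = (-13 ± √61)/(2×9) = (-13 ± √61)/18, with √61 ≈ 7.8102. s₁ ≈ -0.2883, s₂ ≈ -1.1561. Poles: s₁ = -0.2883, s₂ = -1.1561.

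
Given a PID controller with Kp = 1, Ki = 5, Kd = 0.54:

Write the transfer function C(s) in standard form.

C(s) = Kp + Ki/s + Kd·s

Substituting values: C(s) = 1 + 5/s + 0.54s = (0.54s² + s + 5)/s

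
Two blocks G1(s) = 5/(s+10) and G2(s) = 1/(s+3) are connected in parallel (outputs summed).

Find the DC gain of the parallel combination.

Parallel: G_eq = G1 + G2. DC gain = G1(0) + G2(0) = 5/10 + 1/3 = 0.5 + 0.3333 = 0.8333.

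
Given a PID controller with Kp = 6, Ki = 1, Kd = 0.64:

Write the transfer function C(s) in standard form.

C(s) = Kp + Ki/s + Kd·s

Substituting values: C(s) = 6 + 1/s + 0.64s = (0.64s² + 6s + 1)/s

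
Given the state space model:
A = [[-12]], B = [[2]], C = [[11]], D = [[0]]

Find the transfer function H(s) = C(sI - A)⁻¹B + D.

(sI - A)⁻¹ = 1/(s + 12). H(s) = 11 × 2/(s + 12) + 0 = 22/(s + 12).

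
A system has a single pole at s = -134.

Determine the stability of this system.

Pole at s = -134 is in the left half-plane. Stable.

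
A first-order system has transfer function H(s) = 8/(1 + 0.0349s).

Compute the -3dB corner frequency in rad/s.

Corner frequency = 1/τ = 1/0.0349 = 28.653 rad/s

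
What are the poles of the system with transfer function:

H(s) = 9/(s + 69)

Pole is where denominator = 0: s + 69 = 0, so s = -69.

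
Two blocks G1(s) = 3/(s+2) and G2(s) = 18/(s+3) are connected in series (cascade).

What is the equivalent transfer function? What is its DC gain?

Series: multiply transfer functions. G_eq = 3/(s+2) × 18/(s+3) = 54/((s+2)(s+3)). DC gain = 54/(2×3) = 9.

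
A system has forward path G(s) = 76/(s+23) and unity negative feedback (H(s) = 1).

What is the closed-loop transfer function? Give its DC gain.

T(s) = G/(1+GH) = [76/(s+23)] / [1 + 76/(s+23)] = 76/(s+23+76) = 76/(s+99). DC gain = 76/99 = 0.7677.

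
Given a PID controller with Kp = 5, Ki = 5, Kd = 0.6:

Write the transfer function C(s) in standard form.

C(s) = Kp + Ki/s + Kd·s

Substituting values: C(s) = 5 + 5/s + 0.6s = (0.6s² + 5s + 5)/s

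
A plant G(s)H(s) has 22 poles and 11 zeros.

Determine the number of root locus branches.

Root locus has n branches where n = number of poles = 22.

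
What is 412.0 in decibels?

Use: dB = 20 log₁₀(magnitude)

dB = 20 log₁₀(412.0) = 52.3 dB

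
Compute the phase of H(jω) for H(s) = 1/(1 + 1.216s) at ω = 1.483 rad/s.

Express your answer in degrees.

Phase = -arctan(ωτ) = -arctan(1.483 × 1.216) = -61.0°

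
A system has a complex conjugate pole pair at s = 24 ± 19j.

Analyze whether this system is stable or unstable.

Real part of poles is 24 (> 0, right half-plane). Unstable.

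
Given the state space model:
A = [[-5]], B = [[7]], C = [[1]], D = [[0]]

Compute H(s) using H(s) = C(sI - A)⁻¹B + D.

(sI - A)⁻¹ = 1/(s + 5). H(s) = 1 × 7/(s + 5) + 0 = 7/(s + 5).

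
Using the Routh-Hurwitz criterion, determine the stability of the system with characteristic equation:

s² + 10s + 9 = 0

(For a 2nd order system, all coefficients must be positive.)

Coefficients: 1, 10, 9. All positive, so system is stable.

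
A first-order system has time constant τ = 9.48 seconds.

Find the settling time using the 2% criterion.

For first-order system, 2% settling time ≈ 4τ = 4 × 9.48 = 37.92 s.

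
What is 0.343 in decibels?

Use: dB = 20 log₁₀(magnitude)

dB = 20 log₁₀(0.343) = -9.3 dB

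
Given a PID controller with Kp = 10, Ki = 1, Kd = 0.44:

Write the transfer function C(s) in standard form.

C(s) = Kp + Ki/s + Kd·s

Substituting values: C(s) = 10 + 1/s + 0.44s = (0.44s² + 10s + 1)/s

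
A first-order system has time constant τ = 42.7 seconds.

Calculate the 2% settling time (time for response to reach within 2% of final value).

For first-order system, 2% settling time ≈ 4τ = 4 × 42.7 = 170.8 s.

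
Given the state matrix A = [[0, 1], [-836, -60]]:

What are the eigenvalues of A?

det(A - λI) = λ² - (-60)λ + 836 = (λ - (-38))(λ - (-22)). Eigenvalues: -38, -22.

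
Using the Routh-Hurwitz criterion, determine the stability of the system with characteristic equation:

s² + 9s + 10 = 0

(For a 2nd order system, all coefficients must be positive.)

Coefficients: 1, 9, 10. All positive, so system is stable.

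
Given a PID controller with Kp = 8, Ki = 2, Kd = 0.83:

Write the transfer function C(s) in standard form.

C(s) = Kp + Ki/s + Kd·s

Substituting values: C(s) = 8 + 2/s + 0.83s = (0.83s² + 8s + 2)/s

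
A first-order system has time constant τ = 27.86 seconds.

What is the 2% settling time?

For first-order system, 2% settling time ≈ 4τ = 4 × 27.86 = 111.44 s.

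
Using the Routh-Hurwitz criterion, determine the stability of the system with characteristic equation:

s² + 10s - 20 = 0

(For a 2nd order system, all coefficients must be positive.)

Coefficients: 1, 10, -20. c=-20 not positive, so system is unstable.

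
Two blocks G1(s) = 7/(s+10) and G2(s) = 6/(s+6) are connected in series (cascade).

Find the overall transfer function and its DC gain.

Series: multiply transfer functions. G_eq = 7/(s+10) × 6/(s+6) = 42/((s+10)(s+6)). DC gain = 42/(10×6) = 0.7.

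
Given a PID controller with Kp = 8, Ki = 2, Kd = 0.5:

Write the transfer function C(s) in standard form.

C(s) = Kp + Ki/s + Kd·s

Substituting values: C(s) = 8 + 2/s + 0.5s = (0.5s² + 8s + 2)/s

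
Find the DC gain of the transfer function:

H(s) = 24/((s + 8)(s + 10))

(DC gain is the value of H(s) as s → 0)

DC gain = H(0) = 24/(8 × 10) = 24/80 = 0.3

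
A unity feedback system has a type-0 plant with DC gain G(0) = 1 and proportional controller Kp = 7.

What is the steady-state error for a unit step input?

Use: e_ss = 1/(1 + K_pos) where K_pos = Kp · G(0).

K_pos = Kp · G(0) = 7 × 1 = 7. e_ss = 1/(1 + 7) = 0.125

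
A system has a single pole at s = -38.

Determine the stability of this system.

Pole at s = -38 is in the left half-plane. Stable.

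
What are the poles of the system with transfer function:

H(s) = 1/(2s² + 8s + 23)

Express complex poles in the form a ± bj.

Discriminant = 8² - 4×2×23 = 64 - 184 = -120 < 0, so the poles are a complex conjugate pair s = (-8 ± j√120)/(2×2). Real part = -8/(2×2) = -8/4 = -2; imaginary part = ±√120/(2×2) ≈ 2.7386. Poles: s = -2 ± 2.7386j.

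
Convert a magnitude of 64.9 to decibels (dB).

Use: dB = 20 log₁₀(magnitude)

dB = 20 log₁₀(64.9) = 36.2 dB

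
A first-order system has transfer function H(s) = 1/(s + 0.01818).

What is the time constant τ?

For H(s) = 1/(s + 1/τ), the pole is at -1/τ = -0.01818, so τ = 1/0.01818 = 55.01 s.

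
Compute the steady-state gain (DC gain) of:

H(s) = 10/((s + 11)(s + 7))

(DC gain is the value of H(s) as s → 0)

DC gain = H(0) = 10/(11 × 7) = 10/77 = 0.1299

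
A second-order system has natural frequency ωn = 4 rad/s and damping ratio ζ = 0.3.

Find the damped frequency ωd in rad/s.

ωd = ωn√(1 - ζ²) = 4√(1 - 0.3²) = 3.82 rad/s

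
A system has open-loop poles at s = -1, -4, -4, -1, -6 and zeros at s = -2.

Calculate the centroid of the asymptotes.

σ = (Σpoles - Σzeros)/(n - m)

σ = (Σpoles - Σzeros)/(n - m) = (-16 - (-2))/(5 - 1) = -14/4 = -3.5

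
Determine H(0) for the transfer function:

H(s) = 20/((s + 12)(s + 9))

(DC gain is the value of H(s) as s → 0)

DC gain = H(0) = 20/(12 × 9) = 20/108 = 0.1852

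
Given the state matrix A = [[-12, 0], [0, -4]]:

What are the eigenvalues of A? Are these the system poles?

For diagonal matrix, eigenvalues are diagonal entries: λ₁ = -12, λ₂ = -4. Eigenvalues of A = system poles.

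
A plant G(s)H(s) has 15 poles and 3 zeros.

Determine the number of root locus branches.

Root locus has n branches where n = number of poles = 15.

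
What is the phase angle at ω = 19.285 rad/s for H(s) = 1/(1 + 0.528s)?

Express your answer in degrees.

Phase = -arctan(ωτ) = -arctan(19.285 × 0.528) = -84.4°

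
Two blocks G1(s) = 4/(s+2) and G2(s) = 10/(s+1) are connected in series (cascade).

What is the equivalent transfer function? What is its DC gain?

Series: multiply transfer functions. G_eq = 4/(s+2) × 10/(s+1) = 40/((s+2)(s+1)). DC gain = 40/(2×1) = 20.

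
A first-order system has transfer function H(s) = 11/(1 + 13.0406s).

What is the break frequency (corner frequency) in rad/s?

Corner frequency = 1/τ = 1/13.0406 = 0.077 rad/s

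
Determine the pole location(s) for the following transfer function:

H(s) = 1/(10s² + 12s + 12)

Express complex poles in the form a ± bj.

Discriminant = 12² - 4×10×12 = 144 - 480 = -336 < 0, so the poles are a complex conjugate pair s = (-12 ± j√336)/(2×10). Real part = -12/(2×10) = -12/20 = -0.6; imaginary part = ±√336/(2×10) ≈ 0.9165. Poles: s = -0.6 ± 0.9165j.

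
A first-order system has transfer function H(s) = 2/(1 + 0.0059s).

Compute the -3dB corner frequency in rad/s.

Corner frequency = 1/τ = 1/0.0059 = 169.492 rad/s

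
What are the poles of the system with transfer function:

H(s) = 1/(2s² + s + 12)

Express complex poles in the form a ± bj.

Discriminant = 1² - 4×2×12 = 1 - 96 = -95 < 0, so the poles are a complex conjugate pair s = (-1 ± j√95)/(2×2). Real part = -1/(2×2) = -1/4 = -0.25; imaginary part = ±√95/(2×2) ≈ 2.4367. Poles: s = -0.25 ± 2.4367j.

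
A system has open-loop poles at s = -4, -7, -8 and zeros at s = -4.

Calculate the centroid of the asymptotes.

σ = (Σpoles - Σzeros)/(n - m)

σ = (Σpoles - Σzeros)/(n - m) = (-19 - (-4))/(3 - 1) = -15/2 = -7.5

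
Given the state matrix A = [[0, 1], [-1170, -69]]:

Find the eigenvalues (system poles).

det(A - λI) = λ² - (-69)λ + 1170 = (λ - (-39))(λ - (-30)). Eigenvalues: -39, -30.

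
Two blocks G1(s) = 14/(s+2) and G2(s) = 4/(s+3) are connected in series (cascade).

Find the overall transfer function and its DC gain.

Series: multiply transfer functions. G_eq = 14/(s+2) × 4/(s+3) = 56/((s+2)(s+3)). DC gain = 56/(2×3) = 9.3333.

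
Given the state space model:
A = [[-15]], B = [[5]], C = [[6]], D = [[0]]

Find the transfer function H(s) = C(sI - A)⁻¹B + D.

(sI - A)⁻¹ = 1/(s + 15). H(s) = 6 × 5/(s + 15) + 0 = 30/(s + 15).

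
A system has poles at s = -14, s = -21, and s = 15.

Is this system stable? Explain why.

Pole(s) at s = 15 are not in the left half-plane. System is unstable.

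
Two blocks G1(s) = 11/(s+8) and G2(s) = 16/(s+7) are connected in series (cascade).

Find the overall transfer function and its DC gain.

Series: multiply transfer functions. G_eq = 11/(s+8) × 16/(s+7) = 176/((s+8)(s+7)). DC gain = 176/(8×7) = 3.1429.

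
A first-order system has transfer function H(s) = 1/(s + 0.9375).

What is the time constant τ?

For H(s) = 1/(s + 1/τ), the pole is at -1/τ = -0.9375, so τ = 1/0.9375 = 1.0667 s.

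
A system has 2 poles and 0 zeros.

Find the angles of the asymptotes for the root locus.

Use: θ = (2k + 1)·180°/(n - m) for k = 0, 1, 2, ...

n - m = 2 - 0 = 2. Angles: θk = (2k + 1)·180°/2 = 90°, 270°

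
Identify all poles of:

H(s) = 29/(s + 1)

Pole is where denominator = 0: s + 1 = 0, so s = -1.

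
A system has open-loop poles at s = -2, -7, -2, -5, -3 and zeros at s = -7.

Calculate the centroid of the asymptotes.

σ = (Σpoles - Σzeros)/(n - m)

σ = (Σpoles - Σzeros)/(n - m) = (-19 - (-7))/(5 - 1) = -12/4 = -3.0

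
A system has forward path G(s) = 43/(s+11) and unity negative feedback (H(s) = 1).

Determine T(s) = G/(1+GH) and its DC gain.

T(s) = G/(1+GH) = [43/(s+11)] / [1 + 43/(s+11)] = 43/(s+11+43) = 43/(s+54). DC gain = 43/54 = 0.7963.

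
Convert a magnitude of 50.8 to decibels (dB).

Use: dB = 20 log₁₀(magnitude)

dB = 20 log₁₀(50.8) = 34.1 dB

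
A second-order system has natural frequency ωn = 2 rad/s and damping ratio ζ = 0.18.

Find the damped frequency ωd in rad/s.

ωd = ωn√(1 - ζ²) = 2√(1 - 0.18²) = 1.97 rad/s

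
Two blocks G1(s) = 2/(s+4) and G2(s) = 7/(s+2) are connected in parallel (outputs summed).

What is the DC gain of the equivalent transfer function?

Parallel: G_eq = G1 + G2. DC gain = G1(0) + G2(0) = 2/4 + 7/2 = 0.5 + 3.5 = 4.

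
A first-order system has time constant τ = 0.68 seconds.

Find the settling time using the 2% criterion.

For first-order system, 2% settling time ≈ 4τ = 4 × 0.68 = 2.72 s.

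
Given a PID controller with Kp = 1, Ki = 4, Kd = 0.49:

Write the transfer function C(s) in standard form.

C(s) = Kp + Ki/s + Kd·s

Substituting values: C(s) = 1 + 4/s + 0.49s = (0.49s² + s + 4)/s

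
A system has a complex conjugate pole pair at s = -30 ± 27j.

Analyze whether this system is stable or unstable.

Real part of poles is -30 (< 0, left half-plane). Stable.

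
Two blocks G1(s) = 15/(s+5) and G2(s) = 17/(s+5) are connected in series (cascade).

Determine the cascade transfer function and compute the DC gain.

Series: multiply transfer functions. G_eq = 15/(s+5) × 17/(s+5) = 255/((s+5)(s+5)). DC gain = 255/(5×5) = 10.2.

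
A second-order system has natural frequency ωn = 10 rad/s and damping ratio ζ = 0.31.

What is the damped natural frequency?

ωd = ωn√(1 - ζ²) = 10√(1 - 0.31²) = 9.51 rad/s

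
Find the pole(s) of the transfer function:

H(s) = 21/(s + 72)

Pole is where denominator = 0: s + 72 = 0, so s = -72.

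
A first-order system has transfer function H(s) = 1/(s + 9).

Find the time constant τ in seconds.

For H(s) = 1/(s + 1/τ), the pole is at -1/τ = -9, so τ = 1/9 = 0.1111 s.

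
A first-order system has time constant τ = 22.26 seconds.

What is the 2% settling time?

For first-order system, 2% settling time ≈ 4τ = 4 × 22.26 = 89.04 s.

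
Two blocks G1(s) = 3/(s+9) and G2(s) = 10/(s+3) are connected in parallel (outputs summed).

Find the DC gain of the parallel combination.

Parallel: G_eq = G1 + G2. DC gain = G1(0) + G2(0) = 3/9 + 10/3 = 0.3333 + 3.3333 = 3.6667.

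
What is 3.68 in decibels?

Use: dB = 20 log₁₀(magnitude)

dB = 20 log₁₀(3.68) = 11.3 dB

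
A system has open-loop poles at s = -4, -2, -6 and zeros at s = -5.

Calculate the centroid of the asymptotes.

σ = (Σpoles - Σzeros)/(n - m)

σ = (Σpoles - Σzeros)/(n - m) = (-12 - (-5))/(3 - 1) = -7/2 = -3.5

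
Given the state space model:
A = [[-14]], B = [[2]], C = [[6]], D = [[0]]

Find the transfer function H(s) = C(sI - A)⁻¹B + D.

(sI - A)⁻¹ = 1/(s + 14). H(s) = 6 × 2/(s + 14) + 0 = 12/(s + 14).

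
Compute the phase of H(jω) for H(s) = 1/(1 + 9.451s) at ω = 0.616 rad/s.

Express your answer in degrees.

Phase = -arctan(ωτ) = -arctan(0.616 × 9.451) = -80.3°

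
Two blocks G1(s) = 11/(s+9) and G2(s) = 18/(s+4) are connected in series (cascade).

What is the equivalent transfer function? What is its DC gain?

Series: multiply transfer functions. G_eq = 11/(s+9) × 18/(s+4) = 198/((s+9)(s+4)). DC gain = 198/(9×4) = 5.5.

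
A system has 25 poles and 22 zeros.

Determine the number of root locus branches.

Root locus has n branches where n = number of poles = 25.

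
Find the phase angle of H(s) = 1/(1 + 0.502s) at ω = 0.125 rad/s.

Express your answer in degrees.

Phase = -arctan(ωτ) = -arctan(0.125 × 0.502) = -3.6°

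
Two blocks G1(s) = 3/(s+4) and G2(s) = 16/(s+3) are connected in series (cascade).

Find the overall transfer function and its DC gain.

Series: multiply transfer functions. G_eq = 3/(s+4) × 16/(s+3) = 48/((s+4)(s+3)). DC gain = 48/(4×3) = 4.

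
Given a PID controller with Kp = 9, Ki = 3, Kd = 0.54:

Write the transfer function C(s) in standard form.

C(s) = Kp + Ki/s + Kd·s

Substituting values: C(s) = 9 + 3/s + 0.54s = (0.54s² + 9s + 3)/s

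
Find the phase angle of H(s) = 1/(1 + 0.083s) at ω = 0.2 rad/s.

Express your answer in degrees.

Phase = -arctan(ωτ) = -arctan(0.2 × 0.083) = -1.0°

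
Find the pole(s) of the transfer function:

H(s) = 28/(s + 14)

Pole is where denominator = 0: s + 14 = 0, so s = -14.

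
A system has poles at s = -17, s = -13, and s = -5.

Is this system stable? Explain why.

All poles are in the left half-plane. System is stable.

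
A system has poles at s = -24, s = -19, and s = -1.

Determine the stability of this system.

All poles are in the left half-plane. System is stable.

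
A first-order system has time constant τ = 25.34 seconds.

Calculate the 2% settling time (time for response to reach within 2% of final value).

For first-order system, 2% settling time ≈ 4τ = 4 × 25.34 = 101.36 s.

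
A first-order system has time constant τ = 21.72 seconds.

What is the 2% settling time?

For first-order system, 2% settling time ≈ 4τ = 4 × 21.72 = 86.88 s.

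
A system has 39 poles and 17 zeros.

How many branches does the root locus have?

Root locus has n branches where n = number of poles = 39.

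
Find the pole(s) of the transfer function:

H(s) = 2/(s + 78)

Pole is where denominator = 0: s + 78 = 0, so s = -78.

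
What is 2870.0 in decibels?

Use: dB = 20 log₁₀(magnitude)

dB = 20 log₁₀(2870.0) = 69.2 dB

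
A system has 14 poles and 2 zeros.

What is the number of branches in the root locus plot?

Root locus has n branches where n = number of poles = 14.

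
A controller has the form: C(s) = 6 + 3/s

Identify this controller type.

This is a Proportional-Integral (PI) controller.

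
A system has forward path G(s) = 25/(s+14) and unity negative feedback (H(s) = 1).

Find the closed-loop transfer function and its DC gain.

T(s) = G/(1+GH) = [25/(s+14)] / [1 + 25/(s+14)] = 25/(s+14+25) = 25/(s+39). DC gain = 25/39 = 0.6410.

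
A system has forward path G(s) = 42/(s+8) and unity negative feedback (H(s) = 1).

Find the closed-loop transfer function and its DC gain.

T(s) = G/(1+GH) = [42/(s+8)] / [1 + 42/(s+8)] = 42/(s+8+42) = 42/(s+50). DC gain = 42/50 = 0.84.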